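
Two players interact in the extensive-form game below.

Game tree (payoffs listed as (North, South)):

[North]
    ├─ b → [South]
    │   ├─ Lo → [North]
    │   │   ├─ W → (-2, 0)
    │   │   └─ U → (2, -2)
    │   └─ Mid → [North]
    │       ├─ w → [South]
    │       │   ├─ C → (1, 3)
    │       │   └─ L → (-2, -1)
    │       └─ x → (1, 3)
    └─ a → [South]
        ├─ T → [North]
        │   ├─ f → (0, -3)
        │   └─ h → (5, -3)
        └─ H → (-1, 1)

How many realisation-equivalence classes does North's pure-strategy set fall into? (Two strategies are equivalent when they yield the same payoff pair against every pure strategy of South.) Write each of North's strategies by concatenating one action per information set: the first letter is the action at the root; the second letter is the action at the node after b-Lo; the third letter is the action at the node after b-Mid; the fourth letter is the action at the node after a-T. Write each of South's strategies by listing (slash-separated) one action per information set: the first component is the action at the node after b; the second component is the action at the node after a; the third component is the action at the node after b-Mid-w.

North has 16 pure strategies: bWwf, bWwh, bWxf, bWxh, bUwf, bUwh, bUxf, bUxh, aWwf, aWwh, aWxf, aWxh, aUwf, aUwh, aUxf, aUxh. Columns: Lo/T/C, Lo/T/L, Lo/H/C, Lo/H/L, Mid/T/C, Mid/T/L, Mid/H/C, Mid/H/L.
{bWwf, bWwh} → row (-2,0) (-2,0) (-2,0) (-2,0) (1,3) (-2,-1) (1,3) (-2,-1)
{bWxf, bWxh} → row (-2,0) (-2,0) (-2,0) (-2,0) (1,3) (1,3) (1,3) (1,3)
{bUwf, bUwh} → row (2,-2) (2,-2) (2,-2) (2,-2) (1,3) (-2,-1) (1,3) (-2,-1)
{bUxf, bUxh} → row (2,-2) (2,-2) (2,-2) (2,-2) (1,3) (1,3) (1,3) (1,3)
{aWwf, aWxf, aUwf, aUxf} → row (0,-3) (0,-3) (-1,1) (-1,1) (0,-3) (0,-3) (-1,1) (-1,1)
{aWwh, aWxh, aUwh, aUxh} → row (5,-3) (5,-3) (-1,1) (-1,1) (5,-3) (5,-3) (-1,1) (-1,1)
That's 6 distinct rows out of 16 strategies.

6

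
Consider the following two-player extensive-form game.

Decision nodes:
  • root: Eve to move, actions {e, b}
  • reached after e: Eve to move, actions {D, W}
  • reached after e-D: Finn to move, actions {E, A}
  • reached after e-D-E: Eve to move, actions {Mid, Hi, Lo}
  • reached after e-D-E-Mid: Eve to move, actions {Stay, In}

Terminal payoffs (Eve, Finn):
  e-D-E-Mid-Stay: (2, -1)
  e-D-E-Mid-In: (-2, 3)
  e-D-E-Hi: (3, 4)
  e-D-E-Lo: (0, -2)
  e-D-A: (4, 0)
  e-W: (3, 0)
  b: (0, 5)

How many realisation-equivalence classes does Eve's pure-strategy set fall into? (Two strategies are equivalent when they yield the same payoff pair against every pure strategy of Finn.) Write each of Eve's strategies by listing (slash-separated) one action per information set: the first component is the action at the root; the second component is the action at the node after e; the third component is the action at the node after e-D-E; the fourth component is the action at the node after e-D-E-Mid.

Eve has 24 pure strategies: e/D/Mid/Stay, e/D/Mid/In, e/D/Hi/Stay, e/D/Hi/In, e/D/Lo/Stay, e/D/Lo/In, e/W/Mid/Stay, e/W/Mid/In, e/W/Hi/Stay, e/W/Hi/In, e/W/Lo/Stay, e/W/Lo/In, b/D/Mid/Stay, b/D/Mid/In, b/D/Hi/Stay, b/D/Hi/In, b/D/Lo/Stay, b/D/Lo/In, b/W/Mid/Stay, b/W/Mid/In, b/W/Hi/Stay, b/W/Hi/In, b/W/Lo/Stay, b/W/Lo/In. Columns: E, A.
{e/D/Mid/Stay} → row (2,-1) (4,0)
{e/D/Mid/In} → row (-2,3) (4,0)
{e/D/Hi/Stay, e/D/Hi/In} → row (3,4) (4,0)
{e/D/Lo/Stay, e/D/Lo/In} → row (0,-2) (4,0)
{e/W/Mid/Stay, e/W/Mid/In, e/W/Hi/Stay, e/W/Hi/In, e/W/Lo/Stay, e/W/Lo/In} → row (3,0) (3,0)
{b/D/Mid/Stay, b/D/Mid/In, b/D/Hi/Stay, b/D/Hi/In, b/D/Lo/Stay, b/D/Lo/In, b/W/Mid/Stay, b/W/Mid/In, b/W/Hi/Stay, b/W/Hi/In, b/W/Lo/Stay, b/W/Lo/In} → row (0,5) (0,5)
That's 6 distinct rows out of 24 strategies.

6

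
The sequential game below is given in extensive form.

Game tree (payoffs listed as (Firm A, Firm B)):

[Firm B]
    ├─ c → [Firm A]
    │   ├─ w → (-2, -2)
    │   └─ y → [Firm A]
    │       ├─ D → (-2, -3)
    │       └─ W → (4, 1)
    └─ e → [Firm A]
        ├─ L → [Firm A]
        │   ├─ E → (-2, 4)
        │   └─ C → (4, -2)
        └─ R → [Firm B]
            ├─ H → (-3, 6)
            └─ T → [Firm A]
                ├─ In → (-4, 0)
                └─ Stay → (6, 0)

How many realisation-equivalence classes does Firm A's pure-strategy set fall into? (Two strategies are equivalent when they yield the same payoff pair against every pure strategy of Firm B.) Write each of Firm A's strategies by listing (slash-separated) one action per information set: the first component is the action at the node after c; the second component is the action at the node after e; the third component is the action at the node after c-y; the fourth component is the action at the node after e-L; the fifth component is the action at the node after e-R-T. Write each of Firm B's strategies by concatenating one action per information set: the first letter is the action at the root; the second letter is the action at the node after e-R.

12

Firm A has 32 pure strategies: w/L/D/E/In, w/L/D/E/Stay, w/L/D/C/In, w/L/D/C/Stay, w/L/W/E/In, w/L/W/E/Stay, w/L/W/C/In, w/L/W/C/Stay, w/R/D/E/In, w/R/D/E/Stay, w/R/D/C/In, w/R/D/C/Stay, w/R/W/E/In, w/R/W/E/Stay, w/R/W/C/In, w/R/W/C/Stay, y/L/D/E/In, y/L/D/E/Stay, y/L/D/C/In, y/L/D/C/Stay, y/L/W/E/In, y/L/W/E/Stay, y/L/W/C/In, y/L/W/C/Stay, y/R/D/E/In, y/R/D/E/Stay, y/R/D/C/In, y/R/D/C/Stay, y/R/W/E/In, y/R/W/E/Stay, y/R/W/C/In, y/R/W/C/Stay. Columns: cH, cT, eH, eT.
{w/L/D/E/In, w/L/D/E/Stay, w/L/W/E/In, w/L/W/E/Stay} → row (-2,-2) (-2,-2) (-2,4) (-2,4)
{w/L/D/C/In, w/L/D/C/Stay, w/L/W/C/In, w/L/W/C/Stay} → row (-2,-2) (-2,-2) (4,-2) (4,-2)
{w/R/D/E/In, w/R/D/C/In, w/R/W/E/In, w/R/W/C/In} → row (-2,-2) (-2,-2) (-3,6) (-4,0)
{w/R/D/E/Stay, w/R/D/C/Stay, w/R/W/E/Stay, w/R/W/C/Stay} → row (-2,-2) (-2,-2) (-3,6) (6,0)
{y/L/D/E/In, y/L/D/E/Stay} → row (-2,-3) (-2,-3) (-2,4) (-2,4)
{y/L/D/C/In, y/L/D/C/Stay} → row (-2,-3) (-2,-3) (4,-2) (4,-2)
{y/L/W/E/In, y/L/W/E/Stay} → row (4,1) (4,1) (-2,4) (-2,4)
{y/L/W/C/In, y/L/W/C/Stay} → row (4,1) (4,1) (4,-2) (4,-2)
{y/R/D/E/In, y/R/D/C/In} → row (-2,-3) (-2,-3) (-3,6) (-4,0)
{y/R/D/E/Stay, y/R/D/C/Stay} → row (-2,-3) (-2,-3) (-3,6) (6,0)
{y/R/W/E/In, y/R/W/C/In} → row (4,1) (4,1) (-3,6) (-4,0)
{y/R/W/E/Stay, y/R/W/C/Stay} → row (4,1) (4,1) (-3,6) (6,0)
That's 12 distinct rows out of 32 strategies.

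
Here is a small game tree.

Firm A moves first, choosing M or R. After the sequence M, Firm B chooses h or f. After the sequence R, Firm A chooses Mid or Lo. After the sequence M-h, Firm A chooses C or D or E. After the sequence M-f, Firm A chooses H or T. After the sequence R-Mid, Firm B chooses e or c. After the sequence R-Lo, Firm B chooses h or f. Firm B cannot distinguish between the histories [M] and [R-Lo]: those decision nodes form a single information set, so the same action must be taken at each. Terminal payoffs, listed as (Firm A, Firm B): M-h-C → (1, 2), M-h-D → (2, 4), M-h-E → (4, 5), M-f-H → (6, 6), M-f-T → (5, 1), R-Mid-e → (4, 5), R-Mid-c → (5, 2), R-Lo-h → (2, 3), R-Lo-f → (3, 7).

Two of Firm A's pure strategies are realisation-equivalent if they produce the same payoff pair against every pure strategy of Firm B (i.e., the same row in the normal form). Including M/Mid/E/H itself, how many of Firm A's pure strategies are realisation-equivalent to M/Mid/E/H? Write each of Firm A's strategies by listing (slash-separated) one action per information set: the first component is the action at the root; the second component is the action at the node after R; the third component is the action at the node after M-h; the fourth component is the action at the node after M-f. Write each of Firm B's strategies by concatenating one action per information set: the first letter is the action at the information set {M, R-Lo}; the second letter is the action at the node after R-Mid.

2

Row for M/Mid/E/H (columns he, hc, fe, fc): (4,5) (4,5) (6,6) (6,6).
Under M/Mid/E/H, Firm A's choice at the node after R can never be reached regardless of what Firm B does, so varying those choices leaves every outcome unchanged.
Holding the reachable choices fixed and varying the unreachable one freely already gives 2 equivalent strategies.
No other strategy reproduces this row, so those 2 are the full class: M/Mid/E/H, M/Lo/E/H.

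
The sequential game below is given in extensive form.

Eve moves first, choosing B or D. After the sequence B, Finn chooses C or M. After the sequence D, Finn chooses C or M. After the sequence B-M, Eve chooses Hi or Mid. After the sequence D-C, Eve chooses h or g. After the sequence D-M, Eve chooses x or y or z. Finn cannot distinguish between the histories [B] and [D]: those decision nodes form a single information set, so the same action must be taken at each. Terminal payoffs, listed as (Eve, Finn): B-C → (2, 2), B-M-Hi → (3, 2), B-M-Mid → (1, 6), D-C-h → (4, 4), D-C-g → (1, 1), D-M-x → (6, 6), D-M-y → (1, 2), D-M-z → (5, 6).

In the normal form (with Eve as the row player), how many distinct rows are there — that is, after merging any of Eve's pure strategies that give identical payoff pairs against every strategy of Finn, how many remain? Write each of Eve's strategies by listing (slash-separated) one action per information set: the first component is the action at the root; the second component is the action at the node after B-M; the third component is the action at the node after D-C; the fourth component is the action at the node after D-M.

Eve has 24 pure strategies: B/Hi/h/x, B/Hi/h/y, B/Hi/h/z, B/Hi/g/x, B/Hi/g/y, B/Hi/g/z, B/Mid/h/x, B/Mid/h/y, B/Mid/h/z, B/Mid/g/x, B/Mid/g/y, B/Mid/g/z, D/Hi/h/x, D/Hi/h/y, D/Hi/h/z, D/Hi/g/x, D/Hi/g/y, D/Hi/g/z, D/Mid/h/x, D/Mid/h/y, D/Mid/h/z, D/Mid/g/x, D/Mid/g/y, D/Mid/g/z. Columns: C, M.
{B/Hi/h/x, B/Hi/h/y, B/Hi/h/z, B/Hi/g/x, B/Hi/g/y, B/Hi/g/z} → row (2,2) (3,2)
{B/Mid/h/x, B/Mid/h/y, B/Mid/h/z, B/Mid/g/x, B/Mid/g/y, B/Mid/g/z} → row (2,2) (1,6)
{D/Hi/h/x, D/Mid/h/x} → row (4,4) (6,6)
{D/Hi/h/y, D/Mid/h/y} → row (4,4) (1,2)
{D/Hi/h/z, D/Mid/h/z} → row (4,4) (5,6)
{D/Hi/g/x, D/Mid/g/x} → row (1,1) (6,6)
{D/Hi/g/y, D/Mid/g/y} → row (1,1) (1,2)
{D/Hi/g/z, D/Mid/g/z} → row (1,1) (5,6)
That's 8 distinct rows out of 24 strategies.

8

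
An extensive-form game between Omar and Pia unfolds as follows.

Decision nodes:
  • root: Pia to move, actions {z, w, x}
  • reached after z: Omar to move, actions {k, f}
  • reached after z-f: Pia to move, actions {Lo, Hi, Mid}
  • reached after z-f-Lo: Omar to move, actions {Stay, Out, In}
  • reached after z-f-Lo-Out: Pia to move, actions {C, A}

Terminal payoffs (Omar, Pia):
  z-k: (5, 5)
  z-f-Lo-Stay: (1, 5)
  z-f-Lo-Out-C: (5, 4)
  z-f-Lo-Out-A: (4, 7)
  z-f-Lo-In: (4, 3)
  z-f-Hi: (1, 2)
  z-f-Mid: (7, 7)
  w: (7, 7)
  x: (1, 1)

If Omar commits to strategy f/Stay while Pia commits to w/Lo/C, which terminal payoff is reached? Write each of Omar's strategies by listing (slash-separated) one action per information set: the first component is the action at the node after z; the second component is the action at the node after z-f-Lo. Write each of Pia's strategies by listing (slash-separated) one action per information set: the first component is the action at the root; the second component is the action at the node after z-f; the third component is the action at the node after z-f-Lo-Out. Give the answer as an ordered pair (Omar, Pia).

(7, 7)

Trace the play path from the root:
  Pia plays w
→ terminal payoff (7, 7).
(Omar's choice at the node after z is never reached on this path, so it doesn't affect the outcome.)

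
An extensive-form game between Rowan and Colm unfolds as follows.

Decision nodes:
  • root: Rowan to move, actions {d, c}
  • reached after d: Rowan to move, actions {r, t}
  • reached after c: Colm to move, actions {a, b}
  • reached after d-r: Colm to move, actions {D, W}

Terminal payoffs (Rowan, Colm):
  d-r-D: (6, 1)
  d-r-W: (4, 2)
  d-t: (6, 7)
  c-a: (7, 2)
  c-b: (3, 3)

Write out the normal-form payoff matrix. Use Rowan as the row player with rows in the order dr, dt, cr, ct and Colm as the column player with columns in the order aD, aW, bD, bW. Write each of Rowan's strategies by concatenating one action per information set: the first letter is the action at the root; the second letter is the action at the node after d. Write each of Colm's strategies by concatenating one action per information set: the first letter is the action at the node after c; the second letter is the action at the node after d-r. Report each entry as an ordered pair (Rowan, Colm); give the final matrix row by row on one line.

Row dr: aD→(6,1), aW→(4,2), bD→(6,1), bW→(4,2)
Row dt: aD→(6,7), aW→(6,7), bD→(6,7), bW→(6,7)
Row cr: aD→(7,2), aW→(7,2), bD→(3,3), bW→(3,3)
Row ct: aD→(7,2), aW→(7,2), bD→(3,3), bW→(3,3)

dr: (6,1) (4,2) (6,1) (4,2) | dt: (6,7) (6,7) (6,7) (6,7) | cr: (7,2) (7,2) (3,3) (3,3) | ct: (7,2) (7,2) (3,3) (3,3)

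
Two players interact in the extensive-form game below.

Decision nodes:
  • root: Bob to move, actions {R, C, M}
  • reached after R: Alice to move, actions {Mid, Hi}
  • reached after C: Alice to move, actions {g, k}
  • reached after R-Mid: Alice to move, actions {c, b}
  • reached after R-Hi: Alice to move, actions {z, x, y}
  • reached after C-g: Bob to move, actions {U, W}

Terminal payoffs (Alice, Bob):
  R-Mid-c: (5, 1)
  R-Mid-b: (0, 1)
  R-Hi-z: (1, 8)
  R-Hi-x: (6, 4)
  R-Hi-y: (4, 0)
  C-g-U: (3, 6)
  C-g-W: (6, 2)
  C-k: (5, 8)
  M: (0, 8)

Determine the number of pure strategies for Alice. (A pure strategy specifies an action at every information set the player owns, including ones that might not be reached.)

24

Alice owns the node after R with actions {Mid, Hi} — two choices.
Alice owns the node after C with actions {g, k} — two choices.
Alice owns the node after R-Mid with actions {c, b} — two choices.
Alice owns the node after R-Hi with actions {z, x, y} — three choices.
A pure strategy fixes one action at each information set independently, so the count is the product 2 × 2 × 2 × 3 = 24.
(For reference, Bob has 6 pure strategies, giving a 24×6 normal-form matrix.)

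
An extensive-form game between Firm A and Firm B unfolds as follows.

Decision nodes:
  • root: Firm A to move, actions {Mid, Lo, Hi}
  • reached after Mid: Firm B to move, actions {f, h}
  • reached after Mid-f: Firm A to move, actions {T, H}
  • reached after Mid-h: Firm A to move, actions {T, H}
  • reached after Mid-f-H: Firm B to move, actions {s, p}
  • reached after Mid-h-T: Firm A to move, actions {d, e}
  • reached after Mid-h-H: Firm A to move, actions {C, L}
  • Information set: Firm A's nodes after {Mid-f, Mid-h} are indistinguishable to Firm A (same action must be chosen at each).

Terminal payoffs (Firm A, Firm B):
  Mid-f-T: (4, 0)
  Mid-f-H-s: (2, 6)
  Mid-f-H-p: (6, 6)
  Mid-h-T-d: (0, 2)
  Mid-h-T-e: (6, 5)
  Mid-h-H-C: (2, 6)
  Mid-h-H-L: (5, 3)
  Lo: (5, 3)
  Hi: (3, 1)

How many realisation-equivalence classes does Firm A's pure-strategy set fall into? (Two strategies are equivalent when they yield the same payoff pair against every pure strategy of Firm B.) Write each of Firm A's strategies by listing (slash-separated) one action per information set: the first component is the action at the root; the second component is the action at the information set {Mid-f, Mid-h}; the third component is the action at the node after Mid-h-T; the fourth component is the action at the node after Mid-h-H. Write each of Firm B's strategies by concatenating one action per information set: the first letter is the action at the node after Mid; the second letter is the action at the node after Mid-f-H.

6

Firm A has 24 pure strategies: Mid/T/d/C, Mid/T/d/L, Mid/T/e/C, Mid/T/e/L, Mid/H/d/C, Mid/H/d/L, Mid/H/e/C, Mid/H/e/L, Lo/T/d/C, Lo/T/d/L, Lo/T/e/C, Lo/T/e/L, Lo/H/d/C, Lo/H/d/L, Lo/H/e/C, Lo/H/e/L, Hi/T/d/C, Hi/T/d/L, Hi/T/e/C, Hi/T/e/L, Hi/H/d/C, Hi/H/d/L, Hi/H/e/C, Hi/H/e/L. Columns: fs, fp, hs, hp.
{Mid/T/d/C, Mid/T/d/L} → row (4,0) (4,0) (0,2) (0,2)
{Mid/T/e/C, Mid/T/e/L} → row (4,0) (4,0) (6,5) (6,5)
{Mid/H/d/C, Mid/H/e/C} → row (2,6) (6,6) (2,6) (2,6)
{Mid/H/d/L, Mid/H/e/L} → row (2,6) (6,6) (5,3) (5,3)
{Lo/T/d/C, Lo/T/d/L, Lo/T/e/C, Lo/T/e/L, Lo/H/d/C, Lo/H/d/L, Lo/H/e/C, Lo/H/e/L} → row (5,3) (5,3) (5,3) (5,3)
{Hi/T/d/C, Hi/T/d/L, Hi/T/e/C, Hi/T/e/L, Hi/H/d/C, Hi/H/d/L, Hi/H/e/C, Hi/H/e/L} → row (3,1) (3,1) (3,1) (3,1)
That's 6 distinct rows out of 24 strategies.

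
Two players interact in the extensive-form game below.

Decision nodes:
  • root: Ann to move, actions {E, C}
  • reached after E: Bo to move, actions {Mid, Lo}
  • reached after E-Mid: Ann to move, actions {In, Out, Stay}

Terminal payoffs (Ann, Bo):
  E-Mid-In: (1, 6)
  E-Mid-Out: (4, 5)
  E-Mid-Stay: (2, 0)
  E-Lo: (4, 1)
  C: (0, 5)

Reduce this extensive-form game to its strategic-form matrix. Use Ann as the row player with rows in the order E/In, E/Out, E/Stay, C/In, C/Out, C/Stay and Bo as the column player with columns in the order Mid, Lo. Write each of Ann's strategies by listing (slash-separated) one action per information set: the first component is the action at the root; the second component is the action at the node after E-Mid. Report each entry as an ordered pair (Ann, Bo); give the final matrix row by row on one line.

E/In: (1,6) (4,1) | E/Out: (4,5) (4,1) | E/Stay: (2,0) (4,1) | C/In: (0,5) (0,5) | C/Out: (0,5) (0,5) | C/Stay: (0,5) (0,5)

Row E/In: Mid→(1,6), Lo→(4,1)
Row E/Out: Mid→(4,5), Lo→(4,1)
Row E/Stay: Mid→(2,0), Lo→(4,1)
Row C/In: Mid→(0,5), Lo→(0,5)
Row C/Out: Mid→(0,5), Lo→(0,5)
Row C/Stay: Mid→(0,5), Lo→(0,5)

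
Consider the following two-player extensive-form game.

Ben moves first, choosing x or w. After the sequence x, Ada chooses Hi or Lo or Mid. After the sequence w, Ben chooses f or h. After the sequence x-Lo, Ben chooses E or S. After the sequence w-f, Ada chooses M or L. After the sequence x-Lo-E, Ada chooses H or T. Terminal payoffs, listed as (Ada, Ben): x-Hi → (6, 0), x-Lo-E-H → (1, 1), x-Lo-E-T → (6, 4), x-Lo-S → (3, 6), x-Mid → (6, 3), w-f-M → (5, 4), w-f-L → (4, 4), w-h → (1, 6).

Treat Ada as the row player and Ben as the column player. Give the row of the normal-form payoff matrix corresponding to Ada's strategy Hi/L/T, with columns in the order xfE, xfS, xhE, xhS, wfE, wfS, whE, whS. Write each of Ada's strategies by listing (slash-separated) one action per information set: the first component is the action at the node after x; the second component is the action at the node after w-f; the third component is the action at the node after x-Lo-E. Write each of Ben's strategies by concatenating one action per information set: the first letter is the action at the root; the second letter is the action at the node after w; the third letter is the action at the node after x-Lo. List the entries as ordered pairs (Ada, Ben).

(6,0) (6,0) (6,0) (6,0) (4,4) (4,4) (1,6) (1,6)

vs xfE: Ben plays x → Ada plays Hi at [x] → (6, 0)
vs xfS: Ben plays x → Ada plays Hi at [x] → (6, 0)
vs xhE: Ben plays x → Ada plays Hi at [x] → (6, 0)
vs xhS: Ben plays x → Ada plays Hi at [x] → (6, 0)
vs wfE: Ben plays w → Ben plays f at [w] → Ada plays L at [w-f] → (4, 4)
vs wfS: Ben plays w → Ben plays f at [w] → Ada plays L at [w-f] → (4, 4)
vs whE: Ben plays w → Ben plays h at [w] → (1, 6)
vs whS: Ben plays w → Ben plays h at [w] → (1, 6)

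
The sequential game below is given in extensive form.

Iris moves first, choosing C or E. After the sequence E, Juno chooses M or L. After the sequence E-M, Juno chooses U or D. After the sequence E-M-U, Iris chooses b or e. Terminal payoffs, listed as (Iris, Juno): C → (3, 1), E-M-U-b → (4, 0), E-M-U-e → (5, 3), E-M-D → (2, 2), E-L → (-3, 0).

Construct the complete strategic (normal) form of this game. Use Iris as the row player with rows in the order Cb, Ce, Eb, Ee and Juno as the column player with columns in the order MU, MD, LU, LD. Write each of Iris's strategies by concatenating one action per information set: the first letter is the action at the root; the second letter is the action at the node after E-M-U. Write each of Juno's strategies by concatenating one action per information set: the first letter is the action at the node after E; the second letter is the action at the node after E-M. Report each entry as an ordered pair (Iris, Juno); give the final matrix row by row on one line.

Row Cb: MU→(3,1), MD→(3,1), LU→(3,1), LD→(3,1)
Row Ce: MU→(3,1), MD→(3,1), LU→(3,1), LD→(3,1)
Row Eb: MU→(4,0), MD→(2,2), LU→(-3,0), LD→(-3,0)
Row Ee: MU→(5,3), MD→(2,2), LU→(-3,0), LD→(-3,0)

Cb: (3,1) (3,1) (3,1) (3,1) | Ce: (3,1) (3,1) (3,1) (3,1) | Eb: (4,0) (2,2) (-3,0) (-3,0) | Ee: (5,3) (2,2) (-3,0) (-3,0)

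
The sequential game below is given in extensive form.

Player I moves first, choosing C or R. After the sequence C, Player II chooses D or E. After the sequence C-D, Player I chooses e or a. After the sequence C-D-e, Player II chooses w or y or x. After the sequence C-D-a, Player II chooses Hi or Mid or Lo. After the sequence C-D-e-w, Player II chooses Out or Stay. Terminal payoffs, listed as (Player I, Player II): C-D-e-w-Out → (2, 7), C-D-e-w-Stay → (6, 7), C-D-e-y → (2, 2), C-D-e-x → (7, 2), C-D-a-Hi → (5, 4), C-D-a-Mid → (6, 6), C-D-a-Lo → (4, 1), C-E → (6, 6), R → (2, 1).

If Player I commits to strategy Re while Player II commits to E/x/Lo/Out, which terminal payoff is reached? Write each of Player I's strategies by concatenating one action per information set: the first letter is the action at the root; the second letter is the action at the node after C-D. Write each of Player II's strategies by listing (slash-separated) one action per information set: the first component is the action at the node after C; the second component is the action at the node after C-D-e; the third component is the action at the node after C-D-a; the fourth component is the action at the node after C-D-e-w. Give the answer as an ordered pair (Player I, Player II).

Trace the play path from the root:
  Player I plays R
→ terminal payoff (2, 1).
(Player I's choice at the node after C-D is never reached on this path, so it doesn't affect the outcome.)

(2, 1)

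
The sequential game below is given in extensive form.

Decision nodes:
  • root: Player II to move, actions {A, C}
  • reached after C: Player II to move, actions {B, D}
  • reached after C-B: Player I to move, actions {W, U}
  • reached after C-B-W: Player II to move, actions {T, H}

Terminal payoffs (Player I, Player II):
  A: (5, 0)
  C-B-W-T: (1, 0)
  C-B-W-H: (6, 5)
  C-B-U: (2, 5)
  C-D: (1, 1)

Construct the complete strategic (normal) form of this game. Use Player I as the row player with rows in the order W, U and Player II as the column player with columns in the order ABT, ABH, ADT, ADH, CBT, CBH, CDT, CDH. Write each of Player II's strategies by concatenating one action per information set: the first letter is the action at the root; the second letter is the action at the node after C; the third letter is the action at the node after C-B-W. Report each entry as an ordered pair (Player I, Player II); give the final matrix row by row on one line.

W: (5,0) (5,0) (5,0) (5,0) (1,0) (6,5) (1,1) (1,1) | U: (5,0) (5,0) (5,0) (5,0) (2,5) (2,5) (1,1) (1,1)

Row W: ABT→(5,0), ABH→(5,0), ADT→(5,0), ADH→(5,0), CBT→(1,0), CBH→(6,5), CDT→(1,1), CDH→(1,1)
Row U: ABT→(5,0), ABH→(5,0), ADT→(5,0), ADH→(5,0), CBT→(2,5), CBH→(2,5), CDT→(1,1), CDH→(1,1)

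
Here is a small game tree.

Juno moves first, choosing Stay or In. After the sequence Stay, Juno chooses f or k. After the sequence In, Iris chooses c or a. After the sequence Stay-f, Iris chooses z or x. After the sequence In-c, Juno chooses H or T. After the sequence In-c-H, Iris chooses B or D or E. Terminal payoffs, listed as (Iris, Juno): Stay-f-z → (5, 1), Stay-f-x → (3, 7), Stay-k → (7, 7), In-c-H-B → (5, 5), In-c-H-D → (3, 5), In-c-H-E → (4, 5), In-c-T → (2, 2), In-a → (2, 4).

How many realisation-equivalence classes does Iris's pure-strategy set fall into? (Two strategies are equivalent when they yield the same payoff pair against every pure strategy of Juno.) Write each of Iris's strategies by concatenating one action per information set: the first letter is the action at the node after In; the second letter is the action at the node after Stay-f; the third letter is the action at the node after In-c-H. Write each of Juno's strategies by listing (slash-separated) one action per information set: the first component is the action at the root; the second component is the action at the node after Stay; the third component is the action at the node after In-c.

Iris has 12 pure strategies: czB, czD, czE, cxB, cxD, cxE, azB, azD, azE, axB, axD, axE. Columns: Stay/f/H, Stay/f/T, Stay/k/H, Stay/k/T, In/f/H, In/f/T, In/k/H, In/k/T.
{czB} → row (5,1) (5,1) (7,7) (7,7) (5,5) (2,2) (5,5) (2,2)
{czD} → row (5,1) (5,1) (7,7) (7,7) (3,5) (2,2) (3,5) (2,2)
{czE} → row (5,1) (5,1) (7,7) (7,7) (4,5) (2,2) (4,5) (2,2)
{cxB} → row (3,7) (3,7) (7,7) (7,7) (5,5) (2,2) (5,5) (2,2)
{cxD} → row (3,7) (3,7) (7,7) (7,7) (3,5) (2,2) (3,5) (2,2)
{cxE} → row (3,7) (3,7) (7,7) (7,7) (4,5) (2,2) (4,5) (2,2)
{azB, azD, azE} → row (5,1) (5,1) (7,7) (7,7) (2,4) (2,4) (2,4) (2,4)
{axB, axD, axE} → row (3,7) (3,7) (7,7) (7,7) (2,4) (2,4) (2,4) (2,4)
That's 8 distinct rows out of 12 strategies.

8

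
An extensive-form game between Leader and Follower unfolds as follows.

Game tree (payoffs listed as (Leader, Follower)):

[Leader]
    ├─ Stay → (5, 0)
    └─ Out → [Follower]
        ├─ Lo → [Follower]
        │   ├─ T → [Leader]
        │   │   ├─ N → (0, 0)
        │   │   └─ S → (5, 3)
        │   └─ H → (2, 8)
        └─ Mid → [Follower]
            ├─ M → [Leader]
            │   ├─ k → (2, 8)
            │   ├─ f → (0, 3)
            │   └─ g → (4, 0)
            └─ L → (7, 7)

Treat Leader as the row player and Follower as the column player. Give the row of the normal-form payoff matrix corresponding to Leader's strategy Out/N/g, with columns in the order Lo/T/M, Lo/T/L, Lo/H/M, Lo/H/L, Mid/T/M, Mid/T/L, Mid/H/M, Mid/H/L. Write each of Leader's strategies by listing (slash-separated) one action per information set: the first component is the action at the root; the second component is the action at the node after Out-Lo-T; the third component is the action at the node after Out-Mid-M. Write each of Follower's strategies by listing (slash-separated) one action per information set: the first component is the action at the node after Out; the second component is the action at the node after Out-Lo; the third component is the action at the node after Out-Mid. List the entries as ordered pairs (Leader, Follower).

vs Lo/T/M: Leader plays Out → Follower plays Lo at [Out] → Follower plays T at [Out-Lo] → Leader plays N at [Out-Lo-T] → (0, 0)
vs Lo/T/L: Leader plays Out → Follower plays Lo at [Out] → Follower plays T at [Out-Lo] → Leader plays N at [Out-Lo-T] → (0, 0)
vs Lo/H/M: Leader plays Out → Follower plays Lo at [Out] → Follower plays H at [Out-Lo] → (2, 8)
vs Lo/H/L: Leader plays Out → Follower plays Lo at [Out] → Follower plays H at [Out-Lo] → (2, 8)
vs Mid/T/M: Leader plays Out → Follower plays Mid at [Out] → Follower plays M at [Out-Mid] → Leader plays g at [Out-Mid-M] → (4, 0)
vs Mid/T/L: Leader plays Out → Follower plays Mid at [Out] → Follower plays L at [Out-Mid] → (7, 7)
vs Mid/H/M: Leader plays Out → Follower plays Mid at [Out] → Follower plays M at [Out-Mid] → Leader plays g at [Out-Mid-M] → (4, 0)
vs Mid/H/L: Leader plays Out → Follower plays Mid at [Out] → Follower plays L at [Out-Mid] → (7, 7)

(0,0) (0,0) (2,8) (2,8) (4,0) (7,7) (4,0) (7,7)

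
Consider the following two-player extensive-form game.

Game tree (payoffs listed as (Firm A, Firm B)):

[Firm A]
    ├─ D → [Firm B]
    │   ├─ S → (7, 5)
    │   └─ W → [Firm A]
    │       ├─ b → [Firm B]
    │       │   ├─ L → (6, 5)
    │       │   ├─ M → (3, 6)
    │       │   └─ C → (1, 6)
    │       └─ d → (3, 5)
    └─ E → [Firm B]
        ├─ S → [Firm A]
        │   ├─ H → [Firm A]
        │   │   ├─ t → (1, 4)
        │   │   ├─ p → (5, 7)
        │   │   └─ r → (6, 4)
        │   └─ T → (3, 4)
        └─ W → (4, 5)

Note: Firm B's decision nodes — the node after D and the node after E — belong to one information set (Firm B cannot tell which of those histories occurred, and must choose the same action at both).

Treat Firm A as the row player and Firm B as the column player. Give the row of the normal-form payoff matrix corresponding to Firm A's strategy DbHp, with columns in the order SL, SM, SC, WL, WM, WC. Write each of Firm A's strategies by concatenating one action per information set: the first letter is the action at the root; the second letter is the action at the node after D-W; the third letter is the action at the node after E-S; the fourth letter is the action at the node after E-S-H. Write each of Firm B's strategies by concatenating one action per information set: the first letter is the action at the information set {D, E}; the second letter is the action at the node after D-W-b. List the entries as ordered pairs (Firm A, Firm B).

vs SL: Firm A plays D → Firm B plays S at [D] → (7, 5)
vs SM: Firm A plays D → Firm B plays S at [D] → (7, 5)
vs SC: Firm A plays D → Firm B plays S at [D] → (7, 5)
vs WL: Firm A plays D → Firm B plays W at [D] → Firm A plays b at [D-W] → Firm B plays L at [D-W-b] → (6, 5)
vs WM: Firm A plays D → Firm B plays W at [D] → Firm A plays b at [D-W] → Firm B plays M at [D-W-b] → (3, 6)
vs WC: Firm A plays D → Firm B plays W at [D] → Firm A plays b at [D-W] → Firm B plays C at [D-W-b] → (1, 6)

(7,5) (7,5) (7,5) (6,5) (3,6) (1,6)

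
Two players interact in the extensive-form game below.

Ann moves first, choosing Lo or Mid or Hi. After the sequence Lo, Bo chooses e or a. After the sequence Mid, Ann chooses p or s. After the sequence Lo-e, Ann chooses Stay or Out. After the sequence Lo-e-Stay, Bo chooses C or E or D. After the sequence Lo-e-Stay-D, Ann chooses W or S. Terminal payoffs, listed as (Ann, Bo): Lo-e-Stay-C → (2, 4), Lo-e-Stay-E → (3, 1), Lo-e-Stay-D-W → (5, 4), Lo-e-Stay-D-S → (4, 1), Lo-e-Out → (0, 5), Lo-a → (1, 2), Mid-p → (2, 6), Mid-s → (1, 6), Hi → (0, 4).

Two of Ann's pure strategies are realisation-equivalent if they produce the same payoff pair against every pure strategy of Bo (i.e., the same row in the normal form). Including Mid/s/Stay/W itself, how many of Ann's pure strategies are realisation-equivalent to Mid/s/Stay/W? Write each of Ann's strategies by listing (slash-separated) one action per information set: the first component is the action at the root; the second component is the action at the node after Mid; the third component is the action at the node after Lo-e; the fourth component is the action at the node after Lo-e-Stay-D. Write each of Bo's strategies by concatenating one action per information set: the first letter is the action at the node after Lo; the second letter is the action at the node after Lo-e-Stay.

Row for Mid/s/Stay/W (columns eC, eE, eD, aC, aE, aD): (1,6) (1,6) (1,6) (1,6) (1,6) (1,6).
Under Mid/s/Stay/W, Ann's choice at the node after Lo-e and at the node after Lo-e-Stay-D can never be reached regardless of what Bo does, so varying those choices leaves every outcome unchanged.
Holding the reachable choices fixed and varying the unreachable ones freely already gives 2 × 2 = 4 equivalent strategies.
No other strategy reproduces this row, so those 4 are the full class: Mid/s/Stay/W, Mid/s/Stay/S, Mid/s/Out/W, Mid/s/Out/S.

4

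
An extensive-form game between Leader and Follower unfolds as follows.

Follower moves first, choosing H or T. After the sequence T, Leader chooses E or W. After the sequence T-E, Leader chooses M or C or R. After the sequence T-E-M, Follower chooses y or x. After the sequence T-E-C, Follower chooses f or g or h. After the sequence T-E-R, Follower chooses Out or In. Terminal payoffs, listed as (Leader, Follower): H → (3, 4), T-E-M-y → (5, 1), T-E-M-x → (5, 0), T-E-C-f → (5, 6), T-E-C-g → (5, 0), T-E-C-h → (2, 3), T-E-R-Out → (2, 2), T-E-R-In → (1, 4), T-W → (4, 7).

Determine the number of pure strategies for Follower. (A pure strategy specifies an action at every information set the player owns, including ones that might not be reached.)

Follower owns the root with actions {H, T} — two choices.
Follower owns the node after T-E-M with actions {y, x} — two choices.
Follower owns the node after T-E-C with actions {f, g, h} — three choices.
Follower owns the node after T-E-R with actions {Out, In} — two choices.
A pure strategy fixes one action at each information set independently, so the count is the product 2 × 2 × 3 × 2 = 24.

24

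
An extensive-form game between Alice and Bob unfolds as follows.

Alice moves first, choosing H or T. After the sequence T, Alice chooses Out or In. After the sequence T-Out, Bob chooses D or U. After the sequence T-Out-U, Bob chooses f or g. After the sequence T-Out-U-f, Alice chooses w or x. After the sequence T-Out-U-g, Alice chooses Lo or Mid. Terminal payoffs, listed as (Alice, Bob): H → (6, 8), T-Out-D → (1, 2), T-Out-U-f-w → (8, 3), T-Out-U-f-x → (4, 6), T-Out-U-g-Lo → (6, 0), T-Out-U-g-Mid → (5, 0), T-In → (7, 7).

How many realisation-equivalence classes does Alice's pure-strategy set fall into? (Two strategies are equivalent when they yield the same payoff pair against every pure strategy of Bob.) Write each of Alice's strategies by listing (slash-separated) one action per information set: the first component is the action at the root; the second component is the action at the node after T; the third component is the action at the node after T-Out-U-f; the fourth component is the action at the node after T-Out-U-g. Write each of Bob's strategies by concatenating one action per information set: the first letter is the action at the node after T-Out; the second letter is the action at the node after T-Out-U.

Alice has 16 pure strategies: H/Out/w/Lo, H/Out/w/Mid, H/Out/x/Lo, H/Out/x/Mid, H/In/w/Lo, H/In/w/Mid, H/In/x/Lo, H/In/x/Mid, T/Out/w/Lo, T/Out/w/Mid, T/Out/x/Lo, T/Out/x/Mid, T/In/w/Lo, T/In/w/Mid, T/In/x/Lo, T/In/x/Mid. Columns: Df, Dg, Uf, Ug.
{H/Out/w/Lo, H/Out/w/Mid, H/Out/x/Lo, H/Out/x/Mid, H/In/w/Lo, H/In/w/Mid, H/In/x/Lo, H/In/x/Mid} → row (6,8) (6,8) (6,8) (6,8)
{T/Out/w/Lo} → row (1,2) (1,2) (8,3) (6,0)
{T/Out/w/Mid} → row (1,2) (1,2) (8,3) (5,0)
{T/Out/x/Lo} → row (1,2) (1,2) (4,6) (6,0)
{T/Out/x/Mid} → row (1,2) (1,2) (4,6) (5,0)
{T/In/w/Lo, T/In/w/Mid, T/In/x/Lo, T/In/x/Mid} → row (7,7) (7,7) (7,7) (7,7)
That's 6 distinct rows out of 16 strategies.

6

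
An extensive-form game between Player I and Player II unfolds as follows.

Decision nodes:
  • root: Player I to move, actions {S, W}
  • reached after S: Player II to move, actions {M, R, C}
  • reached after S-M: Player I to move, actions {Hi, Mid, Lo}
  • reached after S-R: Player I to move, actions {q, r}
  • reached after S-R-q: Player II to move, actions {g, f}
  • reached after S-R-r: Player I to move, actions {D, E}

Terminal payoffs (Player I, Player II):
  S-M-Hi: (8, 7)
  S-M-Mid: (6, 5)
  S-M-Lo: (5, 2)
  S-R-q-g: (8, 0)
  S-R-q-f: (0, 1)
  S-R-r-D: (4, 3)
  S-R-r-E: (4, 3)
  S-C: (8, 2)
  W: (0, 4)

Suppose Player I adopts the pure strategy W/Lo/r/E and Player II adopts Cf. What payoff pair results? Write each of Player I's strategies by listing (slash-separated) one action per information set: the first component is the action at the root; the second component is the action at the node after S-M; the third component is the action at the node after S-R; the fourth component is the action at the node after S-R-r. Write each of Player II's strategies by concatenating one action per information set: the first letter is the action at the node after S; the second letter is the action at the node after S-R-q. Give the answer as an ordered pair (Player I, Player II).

(0, 4)

Trace the play path from the root:
  Player I plays W
→ terminal payoff (0, 4).
(Player I's choice at the node after S-M is never reached on this path, so it doesn't affect the outcome.)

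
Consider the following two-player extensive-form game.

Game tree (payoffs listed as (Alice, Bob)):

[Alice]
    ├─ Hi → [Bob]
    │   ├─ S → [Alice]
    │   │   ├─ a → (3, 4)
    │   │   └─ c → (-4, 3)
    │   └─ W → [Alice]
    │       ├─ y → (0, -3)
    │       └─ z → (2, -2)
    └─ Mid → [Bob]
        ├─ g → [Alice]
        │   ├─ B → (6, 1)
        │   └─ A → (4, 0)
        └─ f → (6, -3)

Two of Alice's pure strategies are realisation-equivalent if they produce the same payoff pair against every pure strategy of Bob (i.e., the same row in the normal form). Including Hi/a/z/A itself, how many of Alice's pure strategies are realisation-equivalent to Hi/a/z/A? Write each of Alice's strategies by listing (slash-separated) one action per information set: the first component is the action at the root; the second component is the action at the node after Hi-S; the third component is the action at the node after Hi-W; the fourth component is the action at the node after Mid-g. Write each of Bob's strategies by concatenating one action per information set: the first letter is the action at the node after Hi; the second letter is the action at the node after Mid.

Row for Hi/a/z/A (columns Sg, Sf, Wg, Wf): (3,4) (3,4) (2,-2) (2,-2).
Under Hi/a/z/A, Alice's choice at the node after Mid-g can never be reached regardless of what Bob does, so varying those choices leaves every outcome unchanged.
Holding the reachable choices fixed and varying the unreachable one freely already gives 2 equivalent strategies.
No other strategy reproduces this row, so those 2 are the full class: Hi/a/z/B, Hi/a/z/A.

2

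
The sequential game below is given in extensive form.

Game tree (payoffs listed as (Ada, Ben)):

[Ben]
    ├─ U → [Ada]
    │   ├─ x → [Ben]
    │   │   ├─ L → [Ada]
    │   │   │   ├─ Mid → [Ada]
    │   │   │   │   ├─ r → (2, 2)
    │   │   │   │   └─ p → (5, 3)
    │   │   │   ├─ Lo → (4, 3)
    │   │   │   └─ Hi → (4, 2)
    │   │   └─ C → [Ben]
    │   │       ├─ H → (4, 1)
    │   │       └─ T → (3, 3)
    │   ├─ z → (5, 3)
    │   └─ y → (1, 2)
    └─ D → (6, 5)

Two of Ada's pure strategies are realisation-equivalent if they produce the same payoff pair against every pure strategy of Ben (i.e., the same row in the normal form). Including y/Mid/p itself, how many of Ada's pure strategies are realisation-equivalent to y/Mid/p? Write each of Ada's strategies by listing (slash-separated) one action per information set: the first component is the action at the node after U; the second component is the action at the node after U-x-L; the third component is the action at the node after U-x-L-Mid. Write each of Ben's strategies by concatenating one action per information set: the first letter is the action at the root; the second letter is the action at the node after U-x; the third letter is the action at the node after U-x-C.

Row for y/Mid/p (columns ULH, ULT, UCH, UCT, DLH, DLT, DCH, DCT): (1,2) (1,2) (1,2) (1,2) (6,5) (6,5) (6,5) (6,5).
Under y/Mid/p, Ada's choice at the node after U-x-L and at the node after U-x-L-Mid can never be reached regardless of what Ben does, so varying those choices leaves every outcome unchanged.
Holding the reachable choices fixed and varying the unreachable ones freely already gives 3 × 2 = 6 equivalent strategies.
No other strategy reproduces this row, so those 6 are the full class: y/Mid/r, y/Mid/p, y/Lo/r, y/Lo/p, y/Hi/r, y/Hi/p.

6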